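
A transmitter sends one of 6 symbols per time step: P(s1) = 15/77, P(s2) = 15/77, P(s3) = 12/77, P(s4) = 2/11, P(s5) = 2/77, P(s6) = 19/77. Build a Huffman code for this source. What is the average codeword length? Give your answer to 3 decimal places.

2.545 bits/symbol

Repeatedly combine the two least-probable nodes; the expected code length is the sum of the merged weights.
merge 2/77 + 12/77 → 2/11
merge 2/11 + 2/11 → 4/11
merge 15/77 + 15/77 → 30/77
merge 19/77 + 4/11 → 47/77
merge 30/77 + 47/77 → 1
L = 2/11 + 4/11 + 30/77 + 47/77 + 1 = 28/11 ≈ 2.545 bits/symbol.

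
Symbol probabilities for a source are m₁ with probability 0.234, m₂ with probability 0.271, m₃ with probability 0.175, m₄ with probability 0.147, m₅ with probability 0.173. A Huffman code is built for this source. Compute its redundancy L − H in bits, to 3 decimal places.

Entropy H = −Σ p log₂ p ≈ 2.2854 bits.
Huffman merges: 147/1000+173/1000→8/25; 7/40+117/500→409/1000; 271/1000+8/25→591/1000; 409/1000+591/1000→1. L = 58/25 ≈ 2.3200.
L − H = 2.3200 − 2.2854 = 0.035 bits.

0.035 bits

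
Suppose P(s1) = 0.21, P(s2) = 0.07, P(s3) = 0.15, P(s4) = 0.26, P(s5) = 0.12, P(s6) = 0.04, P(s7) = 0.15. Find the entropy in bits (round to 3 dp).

H = −Σ pᵢ log₂ pᵢ.
−0.21·log₂(0.21) = 0.4728
−0.07·log₂(0.07) = 0.2686
−0.15·log₂(0.15) = 0.4105
−0.26·log₂(0.26) = 0.5053
−0.12·log₂(0.12) = 0.3671
−0.04·log₂(0.04) = 0.1858
−0.15·log₂(0.15) = 0.4105
Sum ≈ 2.6206 → 2.621 bits.

2.621 bits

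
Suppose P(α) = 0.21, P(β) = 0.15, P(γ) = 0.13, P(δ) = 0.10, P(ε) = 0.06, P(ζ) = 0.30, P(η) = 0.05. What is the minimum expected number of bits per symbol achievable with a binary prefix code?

2.6 bits/symbol

Repeatedly combine the two least-probable nodes; the expected code length is the sum of the merged weights.
merge 1/20 + 3/50 → 11/100
merge 1/10 + 11/100 → 21/100
merge 13/100 + 3/20 → 7/25
merge 21/100 + 21/100 → 21/50
merge 7/25 + 3/10 → 29/50
merge 21/50 + 29/50 → 1
L = 11/100 + 21/100 + 7/25 + 21/50 + 29/50 + 1 = 13/5 = 2.6 bits/symbol.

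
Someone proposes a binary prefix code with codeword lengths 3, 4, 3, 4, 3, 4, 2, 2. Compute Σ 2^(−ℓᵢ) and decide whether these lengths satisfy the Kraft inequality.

1.0625; no

With common denominator 2^4 = 16: Σ 2^(−ℓᵢ) = 2/16 + 1/16 + 2/16 + 1/16 + 2/16 + 1/16 + 4/16 + 4/16 = 17/16 = 1.0625.
Kraft's inequality requires Σ ≤ 1; here Σ = 1.0625 > 1, so no such prefix code exists.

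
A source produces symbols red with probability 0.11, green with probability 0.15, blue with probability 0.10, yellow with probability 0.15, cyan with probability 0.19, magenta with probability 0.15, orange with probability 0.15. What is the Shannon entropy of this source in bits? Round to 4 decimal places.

H = −Σ pᵢ log₂ pᵢ.
−0.11·log₂(0.11) = 0.3503
−0.15·log₂(0.15) = 0.4105
−0.10·log₂(0.10) = 0.3322
−0.15·log₂(0.15) = 0.4105
−0.19·log₂(0.19) = 0.4552
−0.15·log₂(0.15) = 0.4105
−0.15·log₂(0.15) = 0.4105
Sum ≈ 2.7799 → 2.7799 bits.

2.7799 bits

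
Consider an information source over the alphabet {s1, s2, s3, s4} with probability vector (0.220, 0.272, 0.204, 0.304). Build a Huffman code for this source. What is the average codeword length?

2 bits/symbol

Repeatedly combine the two least-probable nodes; the expected code length is the sum of the merged weights.
merge 51/250 + 11/50 → 53/125
merge 34/125 + 38/125 → 72/125
merge 53/125 + 72/125 → 1
L = 53/125 + 72/125 + 1 = 2 bits/symbol.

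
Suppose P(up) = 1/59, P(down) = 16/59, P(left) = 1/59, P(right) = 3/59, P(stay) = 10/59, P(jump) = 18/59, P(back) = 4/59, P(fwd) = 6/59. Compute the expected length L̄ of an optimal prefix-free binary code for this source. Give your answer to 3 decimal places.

2.525 bits/symbol

Repeatedly combine the two least-probable nodes; the expected code length is the sum of the merged weights.
merge 1/59 + 1/59 → 2/59
merge 2/59 + 3/59 → 5/59
merge 4/59 + 5/59 → 9/59
merge 6/59 + 9/59 → 15/59
merge 10/59 + 15/59 → 25/59
merge 16/59 + 18/59 → 34/59
merge 25/59 + 34/59 → 1
L = 2/59 + 5/59 + 9/59 + 15/59 + 25/59 + 34/59 + 1 = 149/59 ≈ 2.525 bits/symbol.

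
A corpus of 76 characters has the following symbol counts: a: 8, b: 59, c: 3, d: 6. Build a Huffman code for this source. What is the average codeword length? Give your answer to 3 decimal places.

Probabilities are the counts divided by 76.
Repeatedly combine the two least-probable nodes; the expected code length is the sum of the merged weights.
merge 3/76 + 3/38 → 9/76
merge 2/19 + 9/76 → 17/76
merge 17/76 + 59/76 → 1
L = 9/76 + 17/76 + 1 = 51/38 ≈ 1.342 bits/symbol.

1.342 bits/symbol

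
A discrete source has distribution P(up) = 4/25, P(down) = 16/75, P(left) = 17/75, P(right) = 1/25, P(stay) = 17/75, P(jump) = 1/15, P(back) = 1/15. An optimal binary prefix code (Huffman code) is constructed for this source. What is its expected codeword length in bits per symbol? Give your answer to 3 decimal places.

Repeatedly combine the two least-probable nodes; the expected code length is the sum of the merged weights.
merge 1/25 + 1/15 → 8/75
merge 1/15 + 8/75 → 13/75
merge 4/25 + 13/75 → 1/3
merge 16/75 + 17/75 → 11/25
merge 17/75 + 1/3 → 14/25
merge 11/25 + 14/25 → 1
L = 8/75 + 13/75 + 1/3 + 11/25 + 14/25 + 1 = 196/75 ≈ 2.613 bits/symbol.

2.613 bits/symbol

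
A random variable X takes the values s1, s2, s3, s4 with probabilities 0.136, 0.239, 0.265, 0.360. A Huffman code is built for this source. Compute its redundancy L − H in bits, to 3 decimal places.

0.077 bits

Entropy H = −Σ p log₂ p ≈ 1.9233 bits.
Huffman merges: 17/125+239/1000→3/8; 53/200+9/25→5/8; 3/8+5/8→1. L = 2 ≈ 2.0000.
L − H = 2.0000 − 1.9233 = 0.077 bits.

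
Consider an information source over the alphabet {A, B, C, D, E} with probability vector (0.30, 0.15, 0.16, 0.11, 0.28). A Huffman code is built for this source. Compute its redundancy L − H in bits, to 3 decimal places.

Entropy H = −Σ p log₂ p ≈ 2.2192 bits.
Huffman merges: 11/100+3/20→13/50; 4/25+13/50→21/50; 7/25+3/10→29/50; 21/50+29/50→1. L = 113/50 ≈ 2.2600.
L − H = 2.2600 − 2.2192 = 0.041 bits.

0.041 bits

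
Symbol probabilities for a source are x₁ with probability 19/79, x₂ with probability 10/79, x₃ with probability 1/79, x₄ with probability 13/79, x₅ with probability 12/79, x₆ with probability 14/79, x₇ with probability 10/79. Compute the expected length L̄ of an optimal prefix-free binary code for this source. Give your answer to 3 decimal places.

Repeatedly combine the two least-probable nodes; the expected code length is the sum of the merged weights.
merge 1/79 + 10/79 → 11/79
merge 10/79 + 11/79 → 21/79
merge 12/79 + 13/79 → 25/79
merge 14/79 + 19/79 → 33/79
merge 21/79 + 25/79 → 46/79
merge 33/79 + 46/79 → 1
L = 11/79 + 21/79 + 25/79 + 33/79 + 46/79 + 1 = 215/79 ≈ 2.722 bits/symbol.

2.722 bits/symbol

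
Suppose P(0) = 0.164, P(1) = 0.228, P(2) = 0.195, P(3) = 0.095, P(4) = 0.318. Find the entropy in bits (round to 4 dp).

H = −Σ pᵢ log₂ pᵢ.
−0.164·log₂(0.164) = 0.4278
−0.228·log₂(0.228) = 0.4863
−0.195·log₂(0.195) = 0.4599
−0.095·log₂(0.095) = 0.3226
−0.318·log₂(0.318) = 0.5256
Sum ≈ 2.2222 → 2.2222 bits.

2.2222 bits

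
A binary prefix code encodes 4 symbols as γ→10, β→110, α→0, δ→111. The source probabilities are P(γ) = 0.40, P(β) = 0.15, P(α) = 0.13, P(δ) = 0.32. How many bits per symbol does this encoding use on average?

L̄ = Σ pᵢ·ℓᵢ = 0.40·2 + 0.15·3 + 0.13·1 + 0.32·3 = 2.34 bits/symbol.

2.34 bits/symbol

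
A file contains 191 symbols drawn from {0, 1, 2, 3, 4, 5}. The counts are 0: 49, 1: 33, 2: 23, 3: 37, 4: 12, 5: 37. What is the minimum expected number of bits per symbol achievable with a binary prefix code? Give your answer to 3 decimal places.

2.539 bits/symbol

Probabilities are the counts divided by 191.
Repeatedly combine the two least-probable nodes; the expected code length is the sum of the merged weights.
merge 12/191 + 23/191 → 35/191
merge 33/191 + 35/191 → 68/191
merge 37/191 + 37/191 → 74/191
merge 49/191 + 68/191 → 117/191
merge 74/191 + 117/191 → 1
L = 35/191 + 68/191 + 74/191 + 117/191 + 1 = 485/191 ≈ 2.539 bits/symbol.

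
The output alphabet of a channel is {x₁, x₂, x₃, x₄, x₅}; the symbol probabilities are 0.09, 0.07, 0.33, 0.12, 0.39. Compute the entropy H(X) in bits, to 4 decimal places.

H = −Σ pᵢ log₂ pᵢ.
−0.09·log₂(0.09) = 0.3127
−0.07·log₂(0.07) = 0.2686
−0.33·log₂(0.33) = 0.5278
−0.12·log₂(0.12) = 0.3671
−0.39·log₂(0.39) = 0.5298
Sum ≈ 2.0059 → 2.0059 bits.

2.0059 bits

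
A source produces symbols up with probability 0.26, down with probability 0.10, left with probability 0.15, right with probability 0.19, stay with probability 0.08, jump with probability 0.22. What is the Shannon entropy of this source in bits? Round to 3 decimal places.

2.475 bits

H = −Σ pᵢ log₂ pᵢ.
−0.26·log₂(0.26) = 0.5053
−0.10·log₂(0.10) = 0.3322
−0.15·log₂(0.15) = 0.4105
−0.19·log₂(0.19) = 0.4552
−0.08·log₂(0.08) = 0.2915
−0.22·log₂(0.22) = 0.4806
Sum ≈ 2.4753 → 2.475 bits.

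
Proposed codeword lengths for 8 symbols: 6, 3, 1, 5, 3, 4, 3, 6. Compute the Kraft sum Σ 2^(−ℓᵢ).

1

With common denominator 2^6 = 64: Σ 2^(−ℓᵢ) = 1/64 + 8/64 + 32/64 + 2/64 + 8/64 + 4/64 + 8/64 + 1/64 = 64/64 = 1.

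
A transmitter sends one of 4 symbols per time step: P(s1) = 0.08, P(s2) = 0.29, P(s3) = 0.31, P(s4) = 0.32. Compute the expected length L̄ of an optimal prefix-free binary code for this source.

2 bits/symbol

Repeatedly combine the two least-probable nodes; the expected code length is the sum of the merged weights.
merge 2/25 + 29/100 → 37/100
merge 31/100 + 8/25 → 63/100
merge 37/100 + 63/100 → 1
L = 37/100 + 63/100 + 1 = 2 bits/symbol.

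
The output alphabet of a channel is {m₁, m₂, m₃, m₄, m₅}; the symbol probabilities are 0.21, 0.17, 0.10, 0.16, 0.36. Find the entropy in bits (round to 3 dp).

H = −Σ pᵢ log₂ pᵢ.
−0.21·log₂(0.21) = 0.4728
−0.17·log₂(0.17) = 0.4346
−0.10·log₂(0.10) = 0.3322
−0.16·log₂(0.16) = 0.4230
−0.36·log₂(0.36) = 0.5306
Sum ≈ 2.1932 → 2.193 bits.

2.193 bits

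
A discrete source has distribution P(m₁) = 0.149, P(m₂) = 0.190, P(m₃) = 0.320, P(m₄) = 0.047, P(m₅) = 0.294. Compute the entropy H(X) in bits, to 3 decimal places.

H = −Σ pᵢ log₂ pᵢ.
−0.149·log₂(0.149) = 0.4092
−0.190·log₂(0.190) = 0.4552
−0.320·log₂(0.320) = 0.5260
−0.047·log₂(0.047) = 0.2073
−0.294·log₂(0.294) = 0.5192
Sum ≈ 2.1171 → 2.117 bits.

2.117 bits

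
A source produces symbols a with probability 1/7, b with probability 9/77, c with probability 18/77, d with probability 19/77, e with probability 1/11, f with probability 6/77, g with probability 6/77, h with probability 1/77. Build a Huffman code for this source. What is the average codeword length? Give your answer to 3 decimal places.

2.779 bits/symbol

Repeatedly combine the two least-probable nodes; the expected code length is the sum of the merged weights.
merge 1/77 + 6/77 → 1/11
merge 6/77 + 1/11 → 13/77
merge 1/11 + 9/77 → 16/77
merge 1/7 + 13/77 → 24/77
merge 16/77 + 18/77 → 34/77
merge 19/77 + 24/77 → 43/77
merge 34/77 + 43/77 → 1
L = 1/11 + 13/77 + 16/77 + 24/77 + 34/77 + 43/77 + 1 = 214/77 ≈ 2.779 bits/symbol.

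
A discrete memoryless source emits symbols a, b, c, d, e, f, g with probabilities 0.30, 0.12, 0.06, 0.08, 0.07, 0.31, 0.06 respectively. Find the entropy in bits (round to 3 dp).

2.459 bits

H = −Σ pᵢ log₂ pᵢ.
−0.30·log₂(0.30) = 0.5211
−0.12·log₂(0.12) = 0.3671
−0.06·log₂(0.06) = 0.2435
−0.08·log₂(0.08) = 0.2915
−0.07·log₂(0.07) = 0.2686
−0.31·log₂(0.31) = 0.5238
−0.06·log₂(0.06) = 0.2435
Sum ≈ 2.4591 → 2.459 bits.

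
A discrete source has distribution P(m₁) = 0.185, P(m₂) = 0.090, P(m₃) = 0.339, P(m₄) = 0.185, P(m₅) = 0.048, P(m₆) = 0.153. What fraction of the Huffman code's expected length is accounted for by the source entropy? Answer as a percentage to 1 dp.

Entropy H = −Σ p log₂ p ≈ 2.3671 bits.
Huffman merges: 6/125+9/100→69/500; 69/500+153/1000→291/1000; 37/200+37/200→37/100; 291/1000+339/1000→63/100; 37/100+63/100→1. L = 2429/1000 ≈ 2.4290.
Efficiency = H/L = 2.3671/2.4290 = 97.5%.

97.5%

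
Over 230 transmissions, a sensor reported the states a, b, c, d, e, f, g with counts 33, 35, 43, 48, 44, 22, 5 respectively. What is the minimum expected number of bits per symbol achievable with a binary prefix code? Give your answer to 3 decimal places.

2.717 bits/symbol

Probabilities are the counts divided by 230.
Repeatedly combine the two least-probable nodes; the expected code length is the sum of the merged weights.
merge 1/46 + 11/115 → 27/230
merge 27/230 + 33/230 → 6/23
merge 7/46 + 43/230 → 39/115
merge 22/115 + 24/115 → 2/5
merge 6/23 + 39/115 → 3/5
merge 2/5 + 3/5 → 1
L = 27/230 + 6/23 + 39/115 + 2/5 + 3/5 + 1 = 125/46 ≈ 2.717 bits/symbol.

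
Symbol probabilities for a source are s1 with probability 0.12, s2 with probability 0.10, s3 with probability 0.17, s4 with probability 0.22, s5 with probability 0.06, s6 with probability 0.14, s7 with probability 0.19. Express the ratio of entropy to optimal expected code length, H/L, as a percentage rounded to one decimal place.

98.6%

Entropy H = −Σ p log₂ p ≈ 2.7103 bits.
Huffman merges: 3/50+1/10→4/25; 3/25+7/50→13/50; 4/25+17/100→33/100; 19/100+11/50→41/100; 13/50+33/100→59/100; 41/100+59/100→1. L = 11/4 ≈ 2.7500.
Efficiency = H/L = 2.7103/2.7500 = 98.6%.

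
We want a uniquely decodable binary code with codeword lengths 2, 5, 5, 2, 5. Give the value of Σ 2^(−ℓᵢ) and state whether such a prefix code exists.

With common denominator 2^5 = 32: Σ 2^(−ℓᵢ) = 8/32 + 1/32 + 1/32 + 8/32 + 1/32 = 19/32 = 0.59375.
Kraft's inequality requires Σ ≤ 1; here Σ = 0.59375 ≤ 1, so such a prefix code exists.

0.59375; yes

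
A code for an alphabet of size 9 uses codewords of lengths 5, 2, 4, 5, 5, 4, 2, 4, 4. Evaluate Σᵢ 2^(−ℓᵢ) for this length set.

With common denominator 2^5 = 32: Σ 2^(−ℓᵢ) = 1/32 + 8/32 + 2/32 + 1/32 + 1/32 + 2/32 + 8/32 + 2/32 + 2/32 = 27/32 = 0.84375.

0.84375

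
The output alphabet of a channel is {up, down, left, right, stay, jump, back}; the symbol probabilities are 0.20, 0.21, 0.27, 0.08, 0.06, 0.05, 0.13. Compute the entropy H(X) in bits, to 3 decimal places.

H = −Σ pᵢ log₂ pᵢ.
−0.20·log₂(0.20) = 0.4644
−0.21·log₂(0.21) = 0.4728
−0.27·log₂(0.27) = 0.5100
−0.08·log₂(0.08) = 0.2915
−0.06·log₂(0.06) = 0.2435
−0.05·log₂(0.05) = 0.2161
−0.13·log₂(0.13) = 0.3826
Sum ≈ 2.5810 → 2.581 bits.

2.581 bits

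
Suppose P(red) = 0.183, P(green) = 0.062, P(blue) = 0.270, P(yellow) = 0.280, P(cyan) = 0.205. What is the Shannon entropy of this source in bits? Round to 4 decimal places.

2.1900 bits

H = −Σ pᵢ log₂ pᵢ.
−0.183·log₂(0.183) = 0.4484
−0.062·log₂(0.062) = 0.2487
−0.270·log₂(0.270) = 0.5100
−0.280·log₂(0.280) = 0.5142
−0.205·log₂(0.205) = 0.4687
Sum ≈ 2.1900 → 2.1900 bits.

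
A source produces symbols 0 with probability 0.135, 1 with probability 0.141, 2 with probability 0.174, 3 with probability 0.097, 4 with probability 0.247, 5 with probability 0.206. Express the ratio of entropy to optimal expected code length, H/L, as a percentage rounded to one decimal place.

Entropy H = −Σ p log₂ p ≈ 2.5218 bits.
Huffman merges: 97/1000+27/200→29/125; 141/1000+87/500→63/200; 103/500+29/125→219/500; 247/1000+63/200→281/500; 219/500+281/500→1. L = 2547/1000 ≈ 2.5470.
Efficiency = H/L = 2.5218/2.5470 = 99.0%.

99.0%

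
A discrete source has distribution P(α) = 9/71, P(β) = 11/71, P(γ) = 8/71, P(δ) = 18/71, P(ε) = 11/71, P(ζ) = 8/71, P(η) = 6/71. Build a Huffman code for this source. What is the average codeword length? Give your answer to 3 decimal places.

Repeatedly combine the two least-probable nodes; the expected code length is the sum of the merged weights.
merge 6/71 + 8/71 → 14/71
merge 8/71 + 9/71 → 17/71
merge 11/71 + 11/71 → 22/71
merge 14/71 + 17/71 → 31/71
merge 18/71 + 22/71 → 40/71
merge 31/71 + 40/71 → 1
L = 14/71 + 17/71 + 22/71 + 31/71 + 40/71 + 1 = 195/71 ≈ 2.746 bits/symbol.

2.746 bits/symbol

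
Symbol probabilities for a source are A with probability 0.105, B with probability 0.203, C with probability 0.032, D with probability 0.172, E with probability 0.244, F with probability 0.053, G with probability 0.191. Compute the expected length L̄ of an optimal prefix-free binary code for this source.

Repeatedly combine the two least-probable nodes; the expected code length is the sum of the merged weights.
merge 4/125 + 53/1000 → 17/200
merge 17/200 + 21/200 → 19/100
merge 43/250 + 19/100 → 181/500
merge 191/1000 + 203/1000 → 197/500
merge 61/250 + 181/500 → 303/500
merge 197/500 + 303/500 → 1
L = 17/200 + 19/100 + 181/500 + 197/500 + 303/500 + 1 = 2637/1000 = 2.637 bits/symbol.

2.637 bits/symbol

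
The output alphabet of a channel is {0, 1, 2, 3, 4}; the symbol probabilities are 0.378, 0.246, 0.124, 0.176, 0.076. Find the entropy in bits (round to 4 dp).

H = −Σ pᵢ log₂ pᵢ.
−0.378·log₂(0.378) = 0.5305
−0.246·log₂(0.246) = 0.4977
−0.124·log₂(0.124) = 0.3734
−0.176·log₂(0.176) = 0.4411
−0.076·log₂(0.076) = 0.2826
Sum ≈ 2.1254 → 2.1254 bits.

2.1254 bits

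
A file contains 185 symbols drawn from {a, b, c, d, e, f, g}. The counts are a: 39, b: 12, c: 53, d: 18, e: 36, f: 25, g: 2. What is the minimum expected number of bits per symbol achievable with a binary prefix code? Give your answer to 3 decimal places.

2.557 bits/symbol

Probabilities are the counts divided by 185.
Repeatedly combine the two least-probable nodes; the expected code length is the sum of the merged weights.
merge 2/185 + 12/185 → 14/185
merge 14/185 + 18/185 → 32/185
merge 5/37 + 32/185 → 57/185
merge 36/185 + 39/185 → 15/37
merge 53/185 + 57/185 → 22/37
merge 15/37 + 22/37 → 1
L = 14/185 + 32/185 + 57/185 + 15/37 + 22/37 + 1 = 473/185 ≈ 2.557 bits/symbol.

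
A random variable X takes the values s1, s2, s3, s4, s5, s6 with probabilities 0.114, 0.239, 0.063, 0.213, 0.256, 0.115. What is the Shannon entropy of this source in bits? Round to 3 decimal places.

2.439 bits

H = −Σ pᵢ log₂ pᵢ.
−0.114·log₂(0.114) = 0.3571
−0.239·log₂(0.239) = 0.4935
−0.063·log₂(0.063) = 0.2513
−0.213·log₂(0.213) = 0.4752
−0.256·log₂(0.256) = 0.5032
−0.115·log₂(0.115) = 0.3588
Sum ≈ 2.4392 → 2.439 bits.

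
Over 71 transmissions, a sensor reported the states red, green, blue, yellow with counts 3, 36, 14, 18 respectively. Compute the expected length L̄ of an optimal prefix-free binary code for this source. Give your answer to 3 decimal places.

1.732 bits/symbol

Probabilities are the counts divided by 71.
Repeatedly combine the two least-probable nodes; the expected code length is the sum of the merged weights.
merge 3/71 + 14/71 → 17/71
merge 17/71 + 18/71 → 35/71
merge 35/71 + 36/71 → 1
L = 17/71 + 35/71 + 1 = 123/71 ≈ 1.732 bits/symbol.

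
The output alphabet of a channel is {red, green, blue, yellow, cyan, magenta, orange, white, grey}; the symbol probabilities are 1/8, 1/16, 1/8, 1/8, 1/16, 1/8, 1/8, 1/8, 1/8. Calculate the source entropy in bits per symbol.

Each probability is a power of 1/2, so log₂(1/p) is an integer.
H = Σ p·log₂(1/p) = 1/8·3 + 1/16·4 + 1/8·3 + 1/8·3 + 1/16·4 + 1/8·3 + 1/8·3 + 1/8·3 + 1/8·3 = 3.125 bits.

3.125 bits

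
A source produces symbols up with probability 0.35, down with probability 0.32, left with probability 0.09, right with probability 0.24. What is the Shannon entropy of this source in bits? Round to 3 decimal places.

1.863 bits

H = −Σ pᵢ log₂ pᵢ.
−0.35·log₂(0.35) = 0.5301
−0.32·log₂(0.32) = 0.5260
−0.09·log₂(0.09) = 0.3127
−0.24·log₂(0.24) = 0.4941
Sum ≈ 1.8629 → 1.863 bits.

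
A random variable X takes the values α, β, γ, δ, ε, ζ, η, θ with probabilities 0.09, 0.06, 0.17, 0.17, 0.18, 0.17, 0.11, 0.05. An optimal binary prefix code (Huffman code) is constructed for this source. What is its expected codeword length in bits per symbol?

2.93 bits/symbol

Repeatedly combine the two least-probable nodes; the expected code length is the sum of the merged weights.
merge 1/20 + 3/50 → 11/100
merge 9/100 + 11/100 → 1/5
merge 11/100 + 17/100 → 7/25
merge 17/100 + 17/100 → 17/50
merge 9/50 + 1/5 → 19/50
merge 7/25 + 17/50 → 31/50
merge 19/50 + 31/50 → 1
L = 11/100 + 1/5 + 7/25 + 17/50 + 19/50 + 31/50 + 1 = 293/100 = 2.93 bits/symbol.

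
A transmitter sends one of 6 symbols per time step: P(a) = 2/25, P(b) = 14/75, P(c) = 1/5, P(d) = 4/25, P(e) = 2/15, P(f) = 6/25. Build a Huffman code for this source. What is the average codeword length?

Repeatedly combine the two least-probable nodes; the expected code length is the sum of the merged weights.
merge 2/25 + 2/15 → 16/75
merge 4/25 + 14/75 → 26/75
merge 1/5 + 16/75 → 31/75
merge 6/25 + 26/75 → 44/75
merge 31/75 + 44/75 → 1
L = 16/75 + 26/75 + 31/75 + 44/75 + 1 = 64/25 = 2.56 bits/symbol.

2.56 bits/symbol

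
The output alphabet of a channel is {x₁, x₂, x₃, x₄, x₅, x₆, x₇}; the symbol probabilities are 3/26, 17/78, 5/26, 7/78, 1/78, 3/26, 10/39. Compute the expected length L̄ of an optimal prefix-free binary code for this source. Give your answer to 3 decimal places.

2.628 bits/symbol

Repeatedly combine the two least-probable nodes; the expected code length is the sum of the merged weights.
merge 1/78 + 7/78 → 4/39
merge 4/39 + 3/26 → 17/78
merge 3/26 + 5/26 → 4/13
merge 17/78 + 17/78 → 17/39
merge 10/39 + 4/13 → 22/39
merge 17/39 + 22/39 → 1
L = 4/39 + 17/78 + 4/13 + 17/39 + 22/39 + 1 = 205/78 ≈ 2.628 bits/symbol.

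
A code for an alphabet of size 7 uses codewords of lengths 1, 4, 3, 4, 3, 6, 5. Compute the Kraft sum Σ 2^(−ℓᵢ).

0.921875

With common denominator 2^6 = 64: Σ 2^(−ℓᵢ) = 32/64 + 4/64 + 8/64 + 4/64 + 8/64 + 1/64 + 2/64 = 59/64 = 0.921875.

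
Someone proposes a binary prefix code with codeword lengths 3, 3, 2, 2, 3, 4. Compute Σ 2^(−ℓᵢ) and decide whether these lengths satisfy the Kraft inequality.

With common denominator 2^4 = 16: Σ 2^(−ℓᵢ) = 2/16 + 2/16 + 4/16 + 4/16 + 2/16 + 1/16 = 15/16 = 0.9375.
Kraft's inequality requires Σ ≤ 1; here Σ = 0.9375 ≤ 1, so such a prefix code exists.

0.9375; yes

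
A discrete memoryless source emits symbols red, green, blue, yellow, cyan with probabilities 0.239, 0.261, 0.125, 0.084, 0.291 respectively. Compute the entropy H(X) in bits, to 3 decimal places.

2.193 bits

H = −Σ pᵢ log₂ pᵢ.
−0.239·log₂(0.239) = 0.4935
−0.261·log₂(0.261) = 0.5058
−0.125·log₂(0.125) = 0.3750
−0.084·log₂(0.084) = 0.3002
−0.291·log₂(0.291) = 0.5182
Sum ≈ 2.1927 → 2.193 bits.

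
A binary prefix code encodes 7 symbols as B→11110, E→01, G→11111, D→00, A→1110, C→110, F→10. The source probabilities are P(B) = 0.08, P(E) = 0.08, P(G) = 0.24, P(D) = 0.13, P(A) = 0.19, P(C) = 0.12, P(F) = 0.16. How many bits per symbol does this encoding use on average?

L̄ = Σ pᵢ·ℓᵢ = 0.08·5 + 0.08·2 + 0.24·5 + 0.13·2 + 0.19·4 + 0.12·3 + 0.16·2 = 3.46 bits/symbol.

3.46 bits/symbol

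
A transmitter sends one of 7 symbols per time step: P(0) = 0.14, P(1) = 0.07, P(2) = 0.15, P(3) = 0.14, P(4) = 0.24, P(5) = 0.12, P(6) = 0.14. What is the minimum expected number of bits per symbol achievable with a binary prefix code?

2.76 bits/symbol

Repeatedly combine the two least-probable nodes; the expected code length is the sum of the merged weights.
merge 7/100 + 3/25 → 19/100
merge 7/50 + 7/50 → 7/25
merge 7/50 + 3/20 → 29/100
merge 19/100 + 6/25 → 43/100
merge 7/25 + 29/100 → 57/100
merge 43/100 + 57/100 → 1
L = 19/100 + 7/25 + 29/100 + 43/100 + 57/100 + 1 = 69/25 = 2.76 bits/symbol.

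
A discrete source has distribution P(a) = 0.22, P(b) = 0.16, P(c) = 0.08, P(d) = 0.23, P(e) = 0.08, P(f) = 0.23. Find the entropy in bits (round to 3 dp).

H = −Σ pᵢ log₂ pᵢ.
−0.22·log₂(0.22) = 0.4806
−0.16·log₂(0.16) = 0.4230
−0.08·log₂(0.08) = 0.2915
−0.23·log₂(0.23) = 0.4877
−0.08·log₂(0.08) = 0.2915
−0.23·log₂(0.23) = 0.4877
Sum ≈ 2.4619 → 2.462 bits.

2.462 bits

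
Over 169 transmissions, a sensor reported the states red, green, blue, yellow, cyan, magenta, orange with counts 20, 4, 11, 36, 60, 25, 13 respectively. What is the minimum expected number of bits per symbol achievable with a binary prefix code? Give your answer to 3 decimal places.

2.521 bits/symbol

Probabilities are the counts divided by 169.
Repeatedly combine the two least-probable nodes; the expected code length is the sum of the merged weights.
merge 4/169 + 11/169 → 15/169
merge 1/13 + 15/169 → 28/169
merge 20/169 + 25/169 → 45/169
merge 28/169 + 36/169 → 64/169
merge 45/169 + 60/169 → 105/169
merge 64/169 + 105/169 → 1
L = 15/169 + 28/169 + 45/169 + 64/169 + 105/169 + 1 = 426/169 ≈ 2.521 bits/symbol.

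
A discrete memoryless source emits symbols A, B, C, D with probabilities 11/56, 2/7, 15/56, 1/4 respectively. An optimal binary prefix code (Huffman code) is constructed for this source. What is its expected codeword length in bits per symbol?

Repeatedly combine the two least-probable nodes; the expected code length is the sum of the merged weights.
merge 11/56 + 1/4 → 25/56
merge 15/56 + 2/7 → 31/56
merge 25/56 + 31/56 → 1
L = 25/56 + 31/56 + 1 = 2 bits/symbol.

2 bits/symbol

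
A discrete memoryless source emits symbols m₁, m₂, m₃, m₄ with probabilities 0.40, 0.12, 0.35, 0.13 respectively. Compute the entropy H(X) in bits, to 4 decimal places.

1.8086 bits

H = −Σ pᵢ log₂ pᵢ.
−0.40·log₂(0.40) = 0.5288
−0.12·log₂(0.12) = 0.3671
−0.35·log₂(0.35) = 0.5301
−0.13·log₂(0.13) = 0.3826
Sum ≈ 1.8086 → 1.8086 bits.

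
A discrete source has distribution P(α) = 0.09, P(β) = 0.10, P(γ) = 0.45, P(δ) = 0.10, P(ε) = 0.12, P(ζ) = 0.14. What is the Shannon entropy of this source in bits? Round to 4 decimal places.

H = −Σ pᵢ log₂ pᵢ.
−0.09·log₂(0.09) = 0.3127
−0.10·log₂(0.10) = 0.3322
−0.45·log₂(0.45) = 0.5184
−0.10·log₂(0.10) = 0.3322
−0.12·log₂(0.12) = 0.3671
−0.14·log₂(0.14) = 0.3971
Sum ≈ 2.2596 → 2.2596 bits.

2.2596 bits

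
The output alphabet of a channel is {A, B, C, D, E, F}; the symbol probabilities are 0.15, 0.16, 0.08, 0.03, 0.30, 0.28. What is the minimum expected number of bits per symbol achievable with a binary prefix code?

2.37 bits/symbol

Repeatedly combine the two least-probable nodes; the expected code length is the sum of the merged weights.
merge 3/100 + 2/25 → 11/100
merge 11/100 + 3/20 → 13/50
merge 4/25 + 13/50 → 21/50
merge 7/25 + 3/10 → 29/50
merge 21/50 + 29/50 → 1
L = 11/100 + 13/50 + 21/50 + 29/50 + 1 = 237/100 = 2.37 bits/symbol.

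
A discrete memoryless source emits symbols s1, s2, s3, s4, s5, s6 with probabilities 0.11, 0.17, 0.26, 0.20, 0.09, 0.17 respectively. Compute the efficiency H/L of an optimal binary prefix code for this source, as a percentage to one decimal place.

Entropy H = −Σ p log₂ p ≈ 2.5018 bits.
Huffman merges: 9/100+11/100→1/5; 17/100+17/100→17/50; 1/5+1/5→2/5; 13/50+17/50→3/5; 2/5+3/5→1. L = 127/50 ≈ 2.5400.
Efficiency = H/L = 2.5018/2.5400 = 98.5%.

98.5%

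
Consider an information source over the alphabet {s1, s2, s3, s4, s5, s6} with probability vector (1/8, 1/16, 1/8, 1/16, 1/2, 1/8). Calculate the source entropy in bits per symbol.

2.125 bits

Each probability is a power of 1/2, so log₂(1/p) is an integer.
H = Σ p·log₂(1/p) = 1/8·3 + 1/16·4 + 1/8·3 + 1/16·4 + 1/2·1 + 1/8·3 = 2.125 bits.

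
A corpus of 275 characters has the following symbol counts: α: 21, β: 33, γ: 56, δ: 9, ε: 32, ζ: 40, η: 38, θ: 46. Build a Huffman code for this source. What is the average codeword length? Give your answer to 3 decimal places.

Probabilities are the counts divided by 275.
Repeatedly combine the two least-probable nodes; the expected code length is the sum of the merged weights.
merge 9/275 + 21/275 → 6/55
merge 6/55 + 32/275 → 62/275
merge 3/25 + 38/275 → 71/275
merge 8/55 + 46/275 → 86/275
merge 56/275 + 62/275 → 118/275
merge 71/275 + 86/275 → 157/275
merge 118/275 + 157/275 → 1
L = 6/55 + 62/275 + 71/275 + 86/275 + 118/275 + 157/275 + 1 = 799/275 ≈ 2.905 bits/symbol.

2.905 bits/symbol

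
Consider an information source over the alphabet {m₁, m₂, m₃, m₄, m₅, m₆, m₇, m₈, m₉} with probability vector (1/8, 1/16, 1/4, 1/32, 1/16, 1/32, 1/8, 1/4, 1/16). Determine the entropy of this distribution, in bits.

2.8125 bits

Each probability is a power of 1/2, so log₂(1/p) is an integer.
H = Σ p·log₂(1/p) = 1/8·3 + 1/16·4 + 1/4·2 + 1/32·5 + 1/16·4 + 1/32·5 + 1/8·3 + 1/4·2 + 1/16·4 = 2.8125 bits.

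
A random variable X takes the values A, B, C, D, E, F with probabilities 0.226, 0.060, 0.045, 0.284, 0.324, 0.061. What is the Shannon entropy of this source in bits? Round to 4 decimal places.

H = −Σ pᵢ log₂ pᵢ.
−0.226·log₂(0.226) = 0.4849
−0.060·log₂(0.060) = 0.2435
−0.045·log₂(0.045) = 0.2013
−0.284·log₂(0.284) = 0.5158
−0.324·log₂(0.324) = 0.5268
−0.061·log₂(0.061) = 0.2461
Sum ≈ 2.2185 → 2.2185 bits.

2.2185 bits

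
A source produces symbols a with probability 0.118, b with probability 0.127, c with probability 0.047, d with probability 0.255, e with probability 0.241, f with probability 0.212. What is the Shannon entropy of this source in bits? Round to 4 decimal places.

H = −Σ pᵢ log₂ pᵢ.
−0.118·log₂(0.118) = 0.3638
−0.127·log₂(0.127) = 0.3781
−0.047·log₂(0.047) = 0.2073
−0.255·log₂(0.255) = 0.5027
−0.241·log₂(0.241) = 0.4947
−0.212·log₂(0.212) = 0.4744
Sum ≈ 2.4211 → 2.4211 bits.

2.4211 bits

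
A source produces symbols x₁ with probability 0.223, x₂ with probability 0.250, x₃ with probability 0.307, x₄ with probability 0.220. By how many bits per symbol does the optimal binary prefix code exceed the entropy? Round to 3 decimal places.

0.014 bits

Entropy H = −Σ p log₂ p ≈ 1.9864 bits.
Huffman merges: 11/50+223/1000→443/1000; 1/4+307/1000→557/1000; 443/1000+557/1000→1. L = 2 ≈ 2.0000.
L − H = 2.0000 − 1.9864 = 0.014 bits.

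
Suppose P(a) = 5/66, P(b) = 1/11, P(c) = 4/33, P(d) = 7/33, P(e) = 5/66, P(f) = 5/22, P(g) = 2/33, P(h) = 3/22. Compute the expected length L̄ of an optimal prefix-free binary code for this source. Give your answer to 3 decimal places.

Repeatedly combine the two least-probable nodes; the expected code length is the sum of the merged weights.
merge 2/33 + 5/66 → 3/22
merge 5/66 + 1/11 → 1/6
merge 4/33 + 3/22 → 17/66
merge 3/22 + 1/6 → 10/33
merge 7/33 + 5/22 → 29/66
merge 17/66 + 10/33 → 37/66
merge 29/66 + 37/66 → 1
L = 3/22 + 1/6 + 17/66 + 10/33 + 29/66 + 37/66 + 1 = 63/22 ≈ 2.864 bits/symbol.

2.864 bits/symbol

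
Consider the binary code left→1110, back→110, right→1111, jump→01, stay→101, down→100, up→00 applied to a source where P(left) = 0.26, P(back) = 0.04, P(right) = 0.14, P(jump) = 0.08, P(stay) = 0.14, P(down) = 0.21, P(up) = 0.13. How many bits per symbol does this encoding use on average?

3.19 bits/symbol

L̄ = Σ pᵢ·ℓᵢ = 0.26·4 + 0.04·3 + 0.14·4 + 0.08·2 + 0.14·3 + 0.21·3 + 0.13·2 = 3.19 bits/symbol.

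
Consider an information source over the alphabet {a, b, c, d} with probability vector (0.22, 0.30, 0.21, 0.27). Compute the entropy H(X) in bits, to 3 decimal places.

1.985 bits

H = −Σ pᵢ log₂ pᵢ.
−0.22·log₂(0.22) = 0.4806
−0.30·log₂(0.30) = 0.5211
−0.21·log₂(0.21) = 0.4728
−0.27·log₂(0.27) = 0.5100
Sum ≈ 1.9845 → 1.985 bits.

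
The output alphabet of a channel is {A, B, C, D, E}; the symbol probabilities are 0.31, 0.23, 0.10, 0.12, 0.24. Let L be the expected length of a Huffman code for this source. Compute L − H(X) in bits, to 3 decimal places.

Entropy H = −Σ p log₂ p ≈ 2.2049 bits.
Huffman merges: 1/10+3/25→11/50; 11/50+23/100→9/20; 6/25+31/100→11/20; 9/20+11/20→1. L = 111/50 ≈ 2.2200.
L − H = 2.2200 − 2.2049 = 0.015 bits.

0.015 bits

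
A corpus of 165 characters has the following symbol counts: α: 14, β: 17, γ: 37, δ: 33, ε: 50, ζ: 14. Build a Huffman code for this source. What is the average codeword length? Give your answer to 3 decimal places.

Probabilities are the counts divided by 165.
Repeatedly combine the two least-probable nodes; the expected code length is the sum of the merged weights.
merge 14/165 + 14/165 → 28/165
merge 17/165 + 28/165 → 3/11
merge 1/5 + 37/165 → 14/33
merge 3/11 + 10/33 → 19/33
merge 14/33 + 19/33 → 1
L = 28/165 + 3/11 + 14/33 + 19/33 + 1 = 403/165 ≈ 2.442 bits/symbol.

2.442 bits/symbol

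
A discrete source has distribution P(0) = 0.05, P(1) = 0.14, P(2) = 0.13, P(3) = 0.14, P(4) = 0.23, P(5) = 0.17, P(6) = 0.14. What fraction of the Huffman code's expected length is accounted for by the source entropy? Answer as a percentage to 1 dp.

Entropy H = −Σ p log₂ p ≈ 2.7123 bits.
Huffman merges: 1/20+13/100→9/50; 7/50+7/50→7/25; 7/50+17/100→31/100; 9/50+23/100→41/100; 7/25+31/100→59/100; 41/100+59/100→1. L = 277/100 ≈ 2.7700.
Efficiency = H/L = 2.7123/2.7700 = 97.9%.

97.9%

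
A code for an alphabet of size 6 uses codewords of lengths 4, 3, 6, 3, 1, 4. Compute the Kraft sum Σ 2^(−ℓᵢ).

0.890625

With common denominator 2^6 = 64: Σ 2^(−ℓᵢ) = 4/64 + 8/64 + 1/64 + 8/64 + 32/64 + 4/64 = 57/64 = 0.890625.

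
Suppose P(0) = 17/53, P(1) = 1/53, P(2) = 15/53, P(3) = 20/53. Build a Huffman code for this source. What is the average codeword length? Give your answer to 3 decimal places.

Repeatedly combine the two least-probable nodes; the expected code length is the sum of the merged weights.
merge 1/53 + 15/53 → 16/53
merge 16/53 + 17/53 → 33/53
merge 20/53 + 33/53 → 1
L = 16/53 + 33/53 + 1 = 102/53 ≈ 1.925 bits/symbol.

1.925 bits/symbol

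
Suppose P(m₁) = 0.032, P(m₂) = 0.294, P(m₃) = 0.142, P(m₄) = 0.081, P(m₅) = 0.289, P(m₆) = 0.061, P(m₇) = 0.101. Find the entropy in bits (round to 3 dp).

H = −Σ pᵢ log₂ pᵢ.
−0.032·log₂(0.032) = 0.1589
−0.294·log₂(0.294) = 0.5192
−0.142·log₂(0.142) = 0.3999
−0.081·log₂(0.081) = 0.2937
−0.289·log₂(0.289) = 0.5176
−0.061·log₂(0.061) = 0.2461
−0.101·log₂(0.101) = 0.3341
Sum ≈ 2.4695 → 2.469 bits.

2.469 bits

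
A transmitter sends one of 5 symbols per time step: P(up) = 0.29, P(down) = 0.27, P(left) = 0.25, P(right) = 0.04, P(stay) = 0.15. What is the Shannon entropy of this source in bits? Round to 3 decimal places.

H = −Σ pᵢ log₂ pᵢ.
−0.29·log₂(0.29) = 0.5179
−0.27·log₂(0.27) = 0.5100
−0.25·log₂(0.25) = 0.5000
−0.04·log₂(0.04) = 0.1858
−0.15·log₂(0.15) = 0.4105
Sum ≈ 2.1242 → 2.124 bits.

2.124 bits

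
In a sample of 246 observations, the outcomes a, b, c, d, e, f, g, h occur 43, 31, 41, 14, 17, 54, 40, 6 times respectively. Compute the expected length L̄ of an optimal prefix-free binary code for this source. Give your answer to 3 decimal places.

2.837 bits/symbol

Probabilities are the counts divided by 246.
Repeatedly combine the two least-probable nodes; the expected code length is the sum of the merged weights.
merge 1/41 + 7/123 → 10/123
merge 17/246 + 10/123 → 37/246
merge 31/246 + 37/246 → 34/123
merge 20/123 + 1/6 → 27/82
merge 43/246 + 9/41 → 97/246
merge 34/123 + 27/82 → 149/246
merge 97/246 + 149/246 → 1
L = 10/123 + 37/246 + 34/123 + 27/82 + 97/246 + 149/246 + 1 = 349/123 ≈ 2.837 bits/symbol.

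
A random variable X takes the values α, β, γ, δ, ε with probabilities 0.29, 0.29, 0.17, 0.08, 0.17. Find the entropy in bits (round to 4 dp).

2.1965 bits

H = −Σ pᵢ log₂ pᵢ.
−0.29·log₂(0.29) = 0.5179
−0.29·log₂(0.29) = 0.5179
−0.17·log₂(0.17) = 0.4346
−0.08·log₂(0.08) = 0.2915
−0.17·log₂(0.17) = 0.4346
Sum ≈ 2.1965 → 2.1965 bits.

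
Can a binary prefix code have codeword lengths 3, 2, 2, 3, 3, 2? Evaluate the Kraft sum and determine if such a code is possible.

1.125; no

With common denominator 2^3 = 8: Σ 2^(−ℓᵢ) = 1/8 + 2/8 + 2/8 + 1/8 + 1/8 + 2/8 = 9/8 = 1.125.
Kraft's inequality requires Σ ≤ 1; here Σ = 1.125 > 1, so no such prefix code exists.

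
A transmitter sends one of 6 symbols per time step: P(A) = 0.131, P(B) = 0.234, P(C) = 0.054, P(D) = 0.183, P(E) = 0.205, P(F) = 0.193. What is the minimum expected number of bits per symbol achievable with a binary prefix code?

2.553 bits/symbol

Repeatedly combine the two least-probable nodes; the expected code length is the sum of the merged weights.
merge 27/500 + 131/1000 → 37/200
merge 183/1000 + 37/200 → 46/125
merge 193/1000 + 41/200 → 199/500
merge 117/500 + 46/125 → 301/500
merge 199/500 + 301/500 → 1
L = 37/200 + 46/125 + 199/500 + 301/500 + 1 = 2553/1000 = 2.553 bits/symbol.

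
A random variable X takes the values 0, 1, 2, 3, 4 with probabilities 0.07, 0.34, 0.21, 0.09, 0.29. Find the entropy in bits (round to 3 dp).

H = −Σ pᵢ log₂ pᵢ.
−0.07·log₂(0.07) = 0.2686
−0.34·log₂(0.34) = 0.5292
−0.21·log₂(0.21) = 0.4728
−0.09·log₂(0.09) = 0.3127
−0.29·log₂(0.29) = 0.5179
Sum ≈ 2.1011 → 2.101 bits.

2.101 bits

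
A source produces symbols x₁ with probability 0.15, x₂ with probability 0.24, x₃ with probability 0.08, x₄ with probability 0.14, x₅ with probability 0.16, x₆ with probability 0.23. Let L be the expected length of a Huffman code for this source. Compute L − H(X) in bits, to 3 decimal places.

Entropy H = −Σ p log₂ p ≈ 2.5040 bits.
Huffman merges: 2/25+7/50→11/50; 3/20+4/25→31/100; 11/50+23/100→9/20; 6/25+31/100→11/20; 9/20+11/20→1. L = 253/100 ≈ 2.5300.
L − H = 2.5300 − 2.5040 = 0.026 bits.

0.026 bits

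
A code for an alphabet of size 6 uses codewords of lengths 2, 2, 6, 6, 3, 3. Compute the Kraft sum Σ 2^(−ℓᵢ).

With common denominator 2^6 = 64: Σ 2^(−ℓᵢ) = 16/64 + 16/64 + 1/64 + 1/64 + 8/64 + 8/64 = 50/64 = 0.78125.

0.78125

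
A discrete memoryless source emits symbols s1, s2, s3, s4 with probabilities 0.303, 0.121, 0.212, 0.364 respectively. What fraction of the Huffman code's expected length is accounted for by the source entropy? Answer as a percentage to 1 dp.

Entropy H = −Σ p log₂ p ≈ 1.8958 bits.
Huffman merges: 121/1000+53/250→333/1000; 303/1000+333/1000→159/250; 91/250+159/250→1. L = 1969/1000 ≈ 1.9690.
Efficiency = H/L = 1.8958/1.9690 = 96.3%.

96.3%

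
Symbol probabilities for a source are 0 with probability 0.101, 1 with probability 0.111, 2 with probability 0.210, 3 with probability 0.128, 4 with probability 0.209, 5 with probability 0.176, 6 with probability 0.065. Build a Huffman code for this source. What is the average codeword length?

2.747 bits/symbol

Repeatedly combine the two least-probable nodes; the expected code length is the sum of the merged weights.
merge 13/200 + 101/1000 → 83/500
merge 111/1000 + 16/125 → 239/1000
merge 83/500 + 22/125 → 171/500
merge 209/1000 + 21/100 → 419/1000
merge 239/1000 + 171/500 → 581/1000
merge 419/1000 + 581/1000 → 1
L = 83/500 + 239/1000 + 171/500 + 419/1000 + 581/1000 + 1 = 2747/1000 = 2.747 bits/symbol.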